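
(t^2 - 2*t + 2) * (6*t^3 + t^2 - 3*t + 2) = 6*t^5 - 11*t^4 + 7*t^3 + 10*t^2 - 10*t + 4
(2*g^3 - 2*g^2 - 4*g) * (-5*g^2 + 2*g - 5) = -10*g^5 + 14*g^4 + 6*g^3 + 2*g^2 + 20*g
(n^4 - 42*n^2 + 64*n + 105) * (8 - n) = -n^5 + 8*n^4 + 42*n^3 - 400*n^2 + 407*n + 840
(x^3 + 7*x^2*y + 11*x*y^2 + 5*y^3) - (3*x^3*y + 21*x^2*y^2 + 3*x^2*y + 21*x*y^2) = -3*x^3*y + x^3 - 21*x^2*y^2 + 4*x^2*y - 10*x*y^2 + 5*y^3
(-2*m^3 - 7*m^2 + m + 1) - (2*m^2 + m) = -2*m^3 - 9*m^2 + 1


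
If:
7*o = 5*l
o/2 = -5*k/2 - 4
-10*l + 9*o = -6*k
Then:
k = -40/31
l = -336/155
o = -48/31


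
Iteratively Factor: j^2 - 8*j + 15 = (j - 5)*(j - 3)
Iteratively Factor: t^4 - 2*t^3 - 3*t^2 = (t + 1)*(t^3 - 3*t^2) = t*(t + 1)*(t^2 - 3*t) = t^2*(t + 1)*(t - 3)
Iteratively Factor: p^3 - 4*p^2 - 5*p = (p)*(p^2 - 4*p - 5) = p*(p - 5)*(p + 1)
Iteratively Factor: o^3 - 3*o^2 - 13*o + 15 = (o + 3)*(o^2 - 6*o + 5) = (o - 1)*(o + 3)*(o - 5)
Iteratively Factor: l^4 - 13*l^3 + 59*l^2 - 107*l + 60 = (l - 5)*(l^3 - 8*l^2 + 19*l - 12) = (l - 5)*(l - 4)*(l^2 - 4*l + 3) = (l - 5)*(l - 4)*(l - 3)*(l - 1)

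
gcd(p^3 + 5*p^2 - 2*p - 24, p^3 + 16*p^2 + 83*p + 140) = p + 4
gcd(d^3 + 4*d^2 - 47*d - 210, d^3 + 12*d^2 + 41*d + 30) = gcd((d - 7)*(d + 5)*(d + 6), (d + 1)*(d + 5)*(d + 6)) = d^2 + 11*d + 30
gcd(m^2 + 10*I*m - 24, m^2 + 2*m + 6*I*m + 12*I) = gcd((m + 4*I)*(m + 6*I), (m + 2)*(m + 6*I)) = m + 6*I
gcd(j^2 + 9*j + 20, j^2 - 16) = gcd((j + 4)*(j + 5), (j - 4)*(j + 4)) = j + 4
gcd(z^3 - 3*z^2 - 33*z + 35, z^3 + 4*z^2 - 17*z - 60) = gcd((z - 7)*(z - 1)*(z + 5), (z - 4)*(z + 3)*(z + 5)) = z + 5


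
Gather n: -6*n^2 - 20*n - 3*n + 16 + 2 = -6*n^2 - 23*n + 18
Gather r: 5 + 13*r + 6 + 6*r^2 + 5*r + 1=6*r^2 + 18*r + 12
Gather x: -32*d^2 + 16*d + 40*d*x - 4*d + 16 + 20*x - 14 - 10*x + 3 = -32*d^2 + 12*d + x*(40*d + 10) + 5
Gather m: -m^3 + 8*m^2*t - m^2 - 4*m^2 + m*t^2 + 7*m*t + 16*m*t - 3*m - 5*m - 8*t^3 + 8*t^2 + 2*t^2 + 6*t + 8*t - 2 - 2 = -m^3 + m^2*(8*t - 5) + m*(t^2 + 23*t - 8) - 8*t^3 + 10*t^2 + 14*t - 4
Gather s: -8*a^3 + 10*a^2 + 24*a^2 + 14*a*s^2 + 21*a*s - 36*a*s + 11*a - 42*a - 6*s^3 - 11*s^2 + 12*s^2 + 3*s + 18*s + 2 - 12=-8*a^3 + 34*a^2 - 31*a - 6*s^3 + s^2*(14*a + 1) + s*(21 - 15*a) - 10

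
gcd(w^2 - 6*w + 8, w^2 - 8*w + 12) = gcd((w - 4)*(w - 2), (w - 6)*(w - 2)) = w - 2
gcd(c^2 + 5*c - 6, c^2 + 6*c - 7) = c - 1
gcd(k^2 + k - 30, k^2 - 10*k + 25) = k - 5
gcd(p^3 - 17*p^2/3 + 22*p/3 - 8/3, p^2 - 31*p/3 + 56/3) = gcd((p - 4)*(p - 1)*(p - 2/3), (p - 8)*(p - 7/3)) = 1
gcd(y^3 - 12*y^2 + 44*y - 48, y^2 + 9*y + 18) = 1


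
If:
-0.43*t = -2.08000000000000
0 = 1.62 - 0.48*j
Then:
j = 3.38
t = 4.84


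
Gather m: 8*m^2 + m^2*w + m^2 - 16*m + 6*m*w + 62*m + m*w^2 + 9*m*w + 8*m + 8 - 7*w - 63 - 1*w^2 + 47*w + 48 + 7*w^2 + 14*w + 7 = m^2*(w + 9) + m*(w^2 + 15*w + 54) + 6*w^2 + 54*w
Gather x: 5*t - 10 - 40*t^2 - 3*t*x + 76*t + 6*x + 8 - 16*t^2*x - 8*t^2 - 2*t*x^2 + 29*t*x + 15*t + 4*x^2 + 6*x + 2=-48*t^2 + 96*t + x^2*(4 - 2*t) + x*(-16*t^2 + 26*t + 12)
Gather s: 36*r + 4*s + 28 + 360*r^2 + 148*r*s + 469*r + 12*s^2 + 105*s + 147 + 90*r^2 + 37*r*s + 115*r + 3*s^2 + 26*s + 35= 450*r^2 + 620*r + 15*s^2 + s*(185*r + 135) + 210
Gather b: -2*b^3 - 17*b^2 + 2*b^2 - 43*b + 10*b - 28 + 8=-2*b^3 - 15*b^2 - 33*b - 20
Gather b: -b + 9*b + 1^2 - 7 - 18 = 8*b - 24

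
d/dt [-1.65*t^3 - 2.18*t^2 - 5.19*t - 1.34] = -4.95*t^2 - 4.36*t - 5.19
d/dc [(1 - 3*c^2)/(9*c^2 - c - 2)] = (3*c^2 - 6*c + 1)/(81*c^4 - 18*c^3 - 35*c^2 + 4*c + 4)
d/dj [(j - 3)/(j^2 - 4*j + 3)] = -1/(j^2 - 2*j + 1)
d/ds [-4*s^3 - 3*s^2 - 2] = 6*s*(-2*s - 1)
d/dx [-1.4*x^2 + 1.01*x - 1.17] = 1.01 - 2.8*x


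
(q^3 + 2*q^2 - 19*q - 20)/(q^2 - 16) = (q^2 + 6*q + 5)/(q + 4)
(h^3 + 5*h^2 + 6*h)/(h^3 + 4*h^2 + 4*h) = (h + 3)/(h + 2)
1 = 1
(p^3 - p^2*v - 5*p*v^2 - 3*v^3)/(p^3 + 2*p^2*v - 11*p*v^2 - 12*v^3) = (p + v)/(p + 4*v)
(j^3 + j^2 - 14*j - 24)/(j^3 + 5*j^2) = (j^3 + j^2 - 14*j - 24)/(j^2*(j + 5))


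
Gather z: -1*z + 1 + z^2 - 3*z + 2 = z^2 - 4*z + 3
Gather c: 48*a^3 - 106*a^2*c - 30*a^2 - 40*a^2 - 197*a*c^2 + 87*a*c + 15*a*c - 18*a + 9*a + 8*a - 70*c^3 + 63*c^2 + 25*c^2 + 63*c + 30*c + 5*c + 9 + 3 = 48*a^3 - 70*a^2 - a - 70*c^3 + c^2*(88 - 197*a) + c*(-106*a^2 + 102*a + 98) + 12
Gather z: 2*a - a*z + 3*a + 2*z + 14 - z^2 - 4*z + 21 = 5*a - z^2 + z*(-a - 2) + 35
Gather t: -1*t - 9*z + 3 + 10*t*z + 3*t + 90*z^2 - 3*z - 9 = t*(10*z + 2) + 90*z^2 - 12*z - 6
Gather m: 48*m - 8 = 48*m - 8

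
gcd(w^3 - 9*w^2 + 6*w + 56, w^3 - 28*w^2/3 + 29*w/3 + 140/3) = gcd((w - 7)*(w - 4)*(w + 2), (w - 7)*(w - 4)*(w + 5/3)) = w^2 - 11*w + 28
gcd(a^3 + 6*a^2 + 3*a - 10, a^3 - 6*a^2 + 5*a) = a - 1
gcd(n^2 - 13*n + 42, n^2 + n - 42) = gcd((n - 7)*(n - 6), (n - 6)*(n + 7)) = n - 6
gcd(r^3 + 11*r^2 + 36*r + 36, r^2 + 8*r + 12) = r^2 + 8*r + 12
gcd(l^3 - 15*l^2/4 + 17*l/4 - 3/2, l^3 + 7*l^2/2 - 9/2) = l - 1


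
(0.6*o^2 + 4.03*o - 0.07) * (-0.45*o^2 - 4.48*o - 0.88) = -0.27*o^4 - 4.5015*o^3 - 18.5509*o^2 - 3.2328*o + 0.0616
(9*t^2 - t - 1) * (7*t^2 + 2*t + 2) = 63*t^4 + 11*t^3 + 9*t^2 - 4*t - 2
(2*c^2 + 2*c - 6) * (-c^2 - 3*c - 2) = -2*c^4 - 8*c^3 - 4*c^2 + 14*c + 12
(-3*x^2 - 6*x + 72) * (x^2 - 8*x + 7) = -3*x^4 + 18*x^3 + 99*x^2 - 618*x + 504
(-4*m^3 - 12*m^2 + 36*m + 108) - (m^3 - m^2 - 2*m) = -5*m^3 - 11*m^2 + 38*m + 108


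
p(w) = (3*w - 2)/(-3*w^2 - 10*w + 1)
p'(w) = (3*w - 2)*(6*w + 10)/(-3*w^2 - 10*w + 1)^2 + 3/(-3*w^2 - 10*w + 1)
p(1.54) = -0.12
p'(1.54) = -0.03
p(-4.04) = 1.87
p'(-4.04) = 3.12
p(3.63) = -0.12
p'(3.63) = 0.01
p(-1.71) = -0.76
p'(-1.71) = 0.34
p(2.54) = -0.13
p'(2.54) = 0.01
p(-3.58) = 7.72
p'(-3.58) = 51.95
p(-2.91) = -2.29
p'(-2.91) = 4.27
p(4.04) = -0.11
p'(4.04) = 0.01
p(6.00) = -0.10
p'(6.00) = 0.01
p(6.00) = -0.10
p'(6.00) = 0.01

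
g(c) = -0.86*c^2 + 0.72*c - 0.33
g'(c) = 0.72 - 1.72*c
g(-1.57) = -3.58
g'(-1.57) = 3.42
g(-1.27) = -2.63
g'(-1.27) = 2.90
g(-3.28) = -11.94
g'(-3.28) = 6.36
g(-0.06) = -0.38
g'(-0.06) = 0.82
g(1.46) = -1.11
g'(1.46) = -1.79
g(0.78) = -0.29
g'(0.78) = -0.62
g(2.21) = -2.94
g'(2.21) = -3.08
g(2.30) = -3.22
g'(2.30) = -3.24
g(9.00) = -63.51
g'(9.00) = -14.76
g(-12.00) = -132.81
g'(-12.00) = 21.36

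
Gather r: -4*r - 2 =-4*r - 2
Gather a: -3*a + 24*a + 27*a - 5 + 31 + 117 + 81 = 48*a + 224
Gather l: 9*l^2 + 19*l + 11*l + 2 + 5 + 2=9*l^2 + 30*l + 9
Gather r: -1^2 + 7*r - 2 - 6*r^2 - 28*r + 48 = -6*r^2 - 21*r + 45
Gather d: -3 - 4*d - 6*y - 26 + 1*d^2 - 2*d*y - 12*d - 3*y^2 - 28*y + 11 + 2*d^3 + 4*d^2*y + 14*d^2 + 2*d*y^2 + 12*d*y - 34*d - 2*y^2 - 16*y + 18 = 2*d^3 + d^2*(4*y + 15) + d*(2*y^2 + 10*y - 50) - 5*y^2 - 50*y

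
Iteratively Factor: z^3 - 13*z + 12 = (z - 3)*(z^2 + 3*z - 4) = (z - 3)*(z + 4)*(z - 1)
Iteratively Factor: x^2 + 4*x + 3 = (x + 1)*(x + 3)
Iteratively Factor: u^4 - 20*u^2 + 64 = (u - 2)*(u^3 + 2*u^2 - 16*u - 32) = (u - 4)*(u - 2)*(u^2 + 6*u + 8) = (u - 4)*(u - 2)*(u + 4)*(u + 2)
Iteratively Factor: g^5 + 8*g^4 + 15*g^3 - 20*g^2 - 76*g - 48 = (g + 4)*(g^4 + 4*g^3 - g^2 - 16*g - 12) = (g + 3)*(g + 4)*(g^3 + g^2 - 4*g - 4) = (g + 2)*(g + 3)*(g + 4)*(g^2 - g - 2) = (g - 2)*(g + 2)*(g + 3)*(g + 4)*(g + 1)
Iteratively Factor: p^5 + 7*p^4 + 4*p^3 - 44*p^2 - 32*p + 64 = (p + 2)*(p^4 + 5*p^3 - 6*p^2 - 32*p + 32) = (p - 1)*(p + 2)*(p^3 + 6*p^2 - 32) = (p - 2)*(p - 1)*(p + 2)*(p^2 + 8*p + 16) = (p - 2)*(p - 1)*(p + 2)*(p + 4)*(p + 4)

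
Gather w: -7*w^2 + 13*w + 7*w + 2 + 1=-7*w^2 + 20*w + 3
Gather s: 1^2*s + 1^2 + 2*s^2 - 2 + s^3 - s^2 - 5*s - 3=s^3 + s^2 - 4*s - 4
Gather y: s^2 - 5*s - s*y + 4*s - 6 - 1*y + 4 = s^2 - s + y*(-s - 1) - 2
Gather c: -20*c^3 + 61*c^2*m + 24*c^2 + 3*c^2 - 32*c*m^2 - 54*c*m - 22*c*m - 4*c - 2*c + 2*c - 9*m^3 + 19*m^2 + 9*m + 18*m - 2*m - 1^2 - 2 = -20*c^3 + c^2*(61*m + 27) + c*(-32*m^2 - 76*m - 4) - 9*m^3 + 19*m^2 + 25*m - 3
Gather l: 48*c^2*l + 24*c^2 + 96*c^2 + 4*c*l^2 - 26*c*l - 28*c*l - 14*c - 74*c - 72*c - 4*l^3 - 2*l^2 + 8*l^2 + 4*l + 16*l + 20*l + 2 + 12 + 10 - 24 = 120*c^2 - 160*c - 4*l^3 + l^2*(4*c + 6) + l*(48*c^2 - 54*c + 40)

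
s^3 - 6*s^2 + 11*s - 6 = (s - 3)*(s - 2)*(s - 1)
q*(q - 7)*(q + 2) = q^3 - 5*q^2 - 14*q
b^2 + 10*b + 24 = (b + 4)*(b + 6)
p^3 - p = p*(p - 1)*(p + 1)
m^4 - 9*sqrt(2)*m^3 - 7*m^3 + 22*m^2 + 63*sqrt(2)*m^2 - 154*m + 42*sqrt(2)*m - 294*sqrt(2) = (m - 7)*(m - 7*sqrt(2))*(m - 3*sqrt(2))*(m + sqrt(2))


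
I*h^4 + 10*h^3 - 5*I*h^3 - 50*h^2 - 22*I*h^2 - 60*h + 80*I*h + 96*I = (h - 6)*(h - 8*I)*(h - 2*I)*(I*h + I)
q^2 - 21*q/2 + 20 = (q - 8)*(q - 5/2)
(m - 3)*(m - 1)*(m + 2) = m^3 - 2*m^2 - 5*m + 6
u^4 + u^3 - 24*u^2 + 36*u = u*(u - 3)*(u - 2)*(u + 6)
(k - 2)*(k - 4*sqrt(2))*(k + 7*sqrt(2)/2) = k^3 - 2*k^2 - sqrt(2)*k^2/2 - 28*k + sqrt(2)*k + 56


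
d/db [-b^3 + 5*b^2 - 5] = b*(10 - 3*b)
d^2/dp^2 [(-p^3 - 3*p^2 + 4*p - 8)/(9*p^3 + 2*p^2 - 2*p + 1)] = 2*(-225*p^6 + 918*p^5 - 3780*p^4 - 889*p^3 + 144*p^2 + 285*p - 11)/(729*p^9 + 486*p^8 - 378*p^7 + 35*p^6 + 192*p^5 - 72*p^4 - 5*p^3 + 18*p^2 - 6*p + 1)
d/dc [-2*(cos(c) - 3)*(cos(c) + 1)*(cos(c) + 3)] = 2*(3*cos(c)^2 + 2*cos(c) - 9)*sin(c)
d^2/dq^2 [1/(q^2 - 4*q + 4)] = 6/(q^4 - 8*q^3 + 24*q^2 - 32*q + 16)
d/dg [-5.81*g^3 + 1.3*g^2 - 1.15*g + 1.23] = -17.43*g^2 + 2.6*g - 1.15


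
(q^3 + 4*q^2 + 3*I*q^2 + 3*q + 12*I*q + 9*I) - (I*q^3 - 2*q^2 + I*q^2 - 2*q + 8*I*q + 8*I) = q^3 - I*q^3 + 6*q^2 + 2*I*q^2 + 5*q + 4*I*q + I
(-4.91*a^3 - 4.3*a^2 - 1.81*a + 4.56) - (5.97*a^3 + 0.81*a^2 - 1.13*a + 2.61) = -10.88*a^3 - 5.11*a^2 - 0.68*a + 1.95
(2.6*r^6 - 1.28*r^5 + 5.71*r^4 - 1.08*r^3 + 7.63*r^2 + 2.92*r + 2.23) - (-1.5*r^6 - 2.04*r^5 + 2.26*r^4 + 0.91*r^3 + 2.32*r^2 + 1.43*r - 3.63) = 4.1*r^6 + 0.76*r^5 + 3.45*r^4 - 1.99*r^3 + 5.31*r^2 + 1.49*r + 5.86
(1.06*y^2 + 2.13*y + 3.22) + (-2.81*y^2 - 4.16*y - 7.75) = -1.75*y^2 - 2.03*y - 4.53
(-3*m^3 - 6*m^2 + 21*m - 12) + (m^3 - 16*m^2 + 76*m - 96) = -2*m^3 - 22*m^2 + 97*m - 108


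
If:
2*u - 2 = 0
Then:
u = 1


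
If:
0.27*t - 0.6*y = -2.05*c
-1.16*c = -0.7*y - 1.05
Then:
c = 0.603448275862069*y + 0.905172413793103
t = -2.35951468710089*y - 6.87260536398467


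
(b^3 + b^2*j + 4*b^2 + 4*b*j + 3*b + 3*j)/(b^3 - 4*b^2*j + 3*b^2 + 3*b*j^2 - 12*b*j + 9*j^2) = (b^2 + b*j + b + j)/(b^2 - 4*b*j + 3*j^2)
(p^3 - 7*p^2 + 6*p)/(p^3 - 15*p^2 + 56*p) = (p^2 - 7*p + 6)/(p^2 - 15*p + 56)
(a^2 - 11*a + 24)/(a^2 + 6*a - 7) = (a^2 - 11*a + 24)/(a^2 + 6*a - 7)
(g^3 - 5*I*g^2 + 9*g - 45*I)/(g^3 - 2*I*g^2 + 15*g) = (g - 3*I)/g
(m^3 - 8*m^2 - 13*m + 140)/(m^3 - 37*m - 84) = (m - 5)/(m + 3)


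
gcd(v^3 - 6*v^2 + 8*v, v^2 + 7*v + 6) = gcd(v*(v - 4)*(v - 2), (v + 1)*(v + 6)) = 1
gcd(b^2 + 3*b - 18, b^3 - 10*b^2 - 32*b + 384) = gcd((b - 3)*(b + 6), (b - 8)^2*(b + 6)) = b + 6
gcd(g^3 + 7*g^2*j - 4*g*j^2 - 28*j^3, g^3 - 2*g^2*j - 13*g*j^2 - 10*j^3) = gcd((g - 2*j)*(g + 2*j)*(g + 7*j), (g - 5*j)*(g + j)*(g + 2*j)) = g + 2*j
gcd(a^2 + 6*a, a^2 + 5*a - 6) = a + 6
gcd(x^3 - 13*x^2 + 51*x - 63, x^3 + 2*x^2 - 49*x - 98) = x - 7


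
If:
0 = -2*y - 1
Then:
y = -1/2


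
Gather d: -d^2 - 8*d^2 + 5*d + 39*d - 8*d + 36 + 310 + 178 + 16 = -9*d^2 + 36*d + 540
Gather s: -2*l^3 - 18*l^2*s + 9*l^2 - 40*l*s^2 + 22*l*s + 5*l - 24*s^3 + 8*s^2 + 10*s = -2*l^3 + 9*l^2 + 5*l - 24*s^3 + s^2*(8 - 40*l) + s*(-18*l^2 + 22*l + 10)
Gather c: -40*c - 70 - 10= -40*c - 80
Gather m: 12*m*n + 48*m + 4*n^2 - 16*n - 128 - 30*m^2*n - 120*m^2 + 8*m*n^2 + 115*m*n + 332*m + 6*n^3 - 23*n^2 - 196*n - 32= m^2*(-30*n - 120) + m*(8*n^2 + 127*n + 380) + 6*n^3 - 19*n^2 - 212*n - 160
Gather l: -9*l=-9*l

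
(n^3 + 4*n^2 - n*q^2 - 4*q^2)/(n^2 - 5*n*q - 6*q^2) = (-n^2 + n*q - 4*n + 4*q)/(-n + 6*q)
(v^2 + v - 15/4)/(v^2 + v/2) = (4*v^2 + 4*v - 15)/(2*v*(2*v + 1))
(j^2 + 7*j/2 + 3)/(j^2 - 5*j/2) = (2*j^2 + 7*j + 6)/(j*(2*j - 5))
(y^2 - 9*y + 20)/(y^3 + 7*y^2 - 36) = (y^2 - 9*y + 20)/(y^3 + 7*y^2 - 36)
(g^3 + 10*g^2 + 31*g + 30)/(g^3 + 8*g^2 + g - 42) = (g^2 + 7*g + 10)/(g^2 + 5*g - 14)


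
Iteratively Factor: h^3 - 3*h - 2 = (h + 1)*(h^2 - h - 2) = (h - 2)*(h + 1)*(h + 1)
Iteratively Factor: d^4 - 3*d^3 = (d - 3)*(d^3) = d*(d - 3)*(d^2) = d^2*(d - 3)*(d)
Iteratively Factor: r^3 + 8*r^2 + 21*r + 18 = (r + 3)*(r^2 + 5*r + 6) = (r + 2)*(r + 3)*(r + 3)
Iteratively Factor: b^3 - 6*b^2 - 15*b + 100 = (b - 5)*(b^2 - b - 20) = (b - 5)*(b + 4)*(b - 5)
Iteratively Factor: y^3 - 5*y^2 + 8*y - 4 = (y - 1)*(y^2 - 4*y + 4) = (y - 2)*(y - 1)*(y - 2)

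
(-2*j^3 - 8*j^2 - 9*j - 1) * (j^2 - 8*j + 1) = -2*j^5 + 8*j^4 + 53*j^3 + 63*j^2 - j - 1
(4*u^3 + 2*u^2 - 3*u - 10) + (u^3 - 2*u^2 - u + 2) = 5*u^3 - 4*u - 8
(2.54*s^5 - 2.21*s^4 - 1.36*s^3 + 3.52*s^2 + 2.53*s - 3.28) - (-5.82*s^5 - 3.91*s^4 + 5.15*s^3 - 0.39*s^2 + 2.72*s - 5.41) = 8.36*s^5 + 1.7*s^4 - 6.51*s^3 + 3.91*s^2 - 0.19*s + 2.13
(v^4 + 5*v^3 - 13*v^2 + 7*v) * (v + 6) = v^5 + 11*v^4 + 17*v^3 - 71*v^2 + 42*v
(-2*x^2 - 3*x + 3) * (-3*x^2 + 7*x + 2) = 6*x^4 - 5*x^3 - 34*x^2 + 15*x + 6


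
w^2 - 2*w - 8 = (w - 4)*(w + 2)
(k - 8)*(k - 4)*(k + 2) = k^3 - 10*k^2 + 8*k + 64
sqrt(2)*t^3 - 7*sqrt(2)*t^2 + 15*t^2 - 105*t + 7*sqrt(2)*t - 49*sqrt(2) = (t - 7)*(t + 7*sqrt(2))*(sqrt(2)*t + 1)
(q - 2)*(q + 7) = q^2 + 5*q - 14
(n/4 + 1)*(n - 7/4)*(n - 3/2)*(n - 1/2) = n^4/4 + n^3/16 - 43*n^2/16 + 251*n/64 - 21/16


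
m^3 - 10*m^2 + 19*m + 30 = (m - 6)*(m - 5)*(m + 1)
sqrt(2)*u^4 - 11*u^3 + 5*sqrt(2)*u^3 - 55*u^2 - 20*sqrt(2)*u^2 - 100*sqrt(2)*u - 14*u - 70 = (u + 5)*(u - 7*sqrt(2))*(u + sqrt(2))*(sqrt(2)*u + 1)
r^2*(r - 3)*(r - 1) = r^4 - 4*r^3 + 3*r^2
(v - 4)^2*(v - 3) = v^3 - 11*v^2 + 40*v - 48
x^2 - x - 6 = (x - 3)*(x + 2)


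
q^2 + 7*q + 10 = (q + 2)*(q + 5)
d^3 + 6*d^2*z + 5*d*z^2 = d*(d + z)*(d + 5*z)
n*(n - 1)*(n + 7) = n^3 + 6*n^2 - 7*n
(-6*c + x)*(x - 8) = -6*c*x + 48*c + x^2 - 8*x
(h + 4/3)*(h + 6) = h^2 + 22*h/3 + 8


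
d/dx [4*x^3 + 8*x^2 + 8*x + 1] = 12*x^2 + 16*x + 8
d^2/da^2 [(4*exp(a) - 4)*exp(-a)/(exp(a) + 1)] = 4*(exp(3*a) - 5*exp(2*a) - 3*exp(a) - 1)*exp(-a)/(exp(3*a) + 3*exp(2*a) + 3*exp(a) + 1)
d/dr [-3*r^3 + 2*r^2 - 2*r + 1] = -9*r^2 + 4*r - 2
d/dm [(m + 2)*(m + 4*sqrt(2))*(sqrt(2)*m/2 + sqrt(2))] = sqrt(2)*(m + 2)*(3*m + 2 + 8*sqrt(2))/2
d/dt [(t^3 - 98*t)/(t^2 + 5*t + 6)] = (t^4 + 10*t^3 + 116*t^2 - 588)/(t^4 + 10*t^3 + 37*t^2 + 60*t + 36)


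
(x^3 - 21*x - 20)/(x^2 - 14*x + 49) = (x^3 - 21*x - 20)/(x^2 - 14*x + 49)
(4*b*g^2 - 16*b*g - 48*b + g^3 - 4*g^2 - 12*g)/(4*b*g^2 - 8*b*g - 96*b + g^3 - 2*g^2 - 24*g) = (g + 2)/(g + 4)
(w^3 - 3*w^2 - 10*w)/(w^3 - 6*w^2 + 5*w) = (w + 2)/(w - 1)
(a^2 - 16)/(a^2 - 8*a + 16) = (a + 4)/(a - 4)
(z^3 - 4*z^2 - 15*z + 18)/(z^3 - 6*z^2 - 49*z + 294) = (z^2 + 2*z - 3)/(z^2 - 49)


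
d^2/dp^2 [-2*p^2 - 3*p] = -4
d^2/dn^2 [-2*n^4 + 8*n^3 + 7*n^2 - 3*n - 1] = -24*n^2 + 48*n + 14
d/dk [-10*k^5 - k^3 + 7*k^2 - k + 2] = -50*k^4 - 3*k^2 + 14*k - 1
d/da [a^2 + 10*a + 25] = 2*a + 10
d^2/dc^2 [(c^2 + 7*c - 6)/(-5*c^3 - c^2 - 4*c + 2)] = 2*(-25*c^6 - 525*c^5 + 855*c^4 + 307*c^3 - 48*c^2 + 210*c + 48)/(125*c^9 + 75*c^8 + 315*c^7 - 29*c^6 + 192*c^5 - 198*c^4 + 76*c^3 - 84*c^2 + 48*c - 8)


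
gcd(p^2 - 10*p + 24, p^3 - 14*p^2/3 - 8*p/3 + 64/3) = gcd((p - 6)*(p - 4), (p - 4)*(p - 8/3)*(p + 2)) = p - 4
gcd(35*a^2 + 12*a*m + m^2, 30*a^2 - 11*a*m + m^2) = 1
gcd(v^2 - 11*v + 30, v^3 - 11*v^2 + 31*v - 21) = 1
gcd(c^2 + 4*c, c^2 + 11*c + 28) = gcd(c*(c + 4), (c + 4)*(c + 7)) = c + 4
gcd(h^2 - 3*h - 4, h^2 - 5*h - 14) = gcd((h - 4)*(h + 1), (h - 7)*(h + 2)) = 1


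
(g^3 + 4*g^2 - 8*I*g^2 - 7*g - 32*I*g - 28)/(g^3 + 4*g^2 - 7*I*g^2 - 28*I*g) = (g - I)/g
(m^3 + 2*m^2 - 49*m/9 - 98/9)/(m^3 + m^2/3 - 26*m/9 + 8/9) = (9*m^2 - 49)/(9*m^2 - 15*m + 4)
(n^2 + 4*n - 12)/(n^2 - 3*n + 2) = (n + 6)/(n - 1)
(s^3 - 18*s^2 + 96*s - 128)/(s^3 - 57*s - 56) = (s^2 - 10*s + 16)/(s^2 + 8*s + 7)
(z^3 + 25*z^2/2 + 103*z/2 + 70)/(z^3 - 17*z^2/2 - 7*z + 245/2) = (z^2 + 9*z + 20)/(z^2 - 12*z + 35)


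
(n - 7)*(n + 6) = n^2 - n - 42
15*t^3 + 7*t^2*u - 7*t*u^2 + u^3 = (-5*t + u)*(-3*t + u)*(t + u)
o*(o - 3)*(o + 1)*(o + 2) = o^4 - 7*o^2 - 6*o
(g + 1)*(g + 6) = g^2 + 7*g + 6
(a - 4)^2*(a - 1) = a^3 - 9*a^2 + 24*a - 16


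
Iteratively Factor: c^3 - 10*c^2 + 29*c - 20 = (c - 1)*(c^2 - 9*c + 20) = (c - 4)*(c - 1)*(c - 5)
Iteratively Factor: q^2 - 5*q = (q - 5)*(q)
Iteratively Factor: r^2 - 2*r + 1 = (r - 1)*(r - 1)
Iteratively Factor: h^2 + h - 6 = (h + 3)*(h - 2)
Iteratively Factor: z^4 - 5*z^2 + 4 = (z + 1)*(z^3 - z^2 - 4*z + 4) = (z + 1)*(z + 2)*(z^2 - 3*z + 2) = (z - 2)*(z + 1)*(z + 2)*(z - 1)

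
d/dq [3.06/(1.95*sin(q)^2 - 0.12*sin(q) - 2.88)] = (0.3672 - 11.934*sin(q))*cos(q)/(-1.95*sin(q)^2 + 0.12*sin(q) + 2.88)^2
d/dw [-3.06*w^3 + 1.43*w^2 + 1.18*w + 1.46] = -9.18*w^2 + 2.86*w + 1.18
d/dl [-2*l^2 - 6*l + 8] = -4*l - 6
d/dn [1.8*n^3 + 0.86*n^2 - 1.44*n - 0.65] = 5.4*n^2 + 1.72*n - 1.44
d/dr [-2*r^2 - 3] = -4*r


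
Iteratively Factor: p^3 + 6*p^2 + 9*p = (p + 3)*(p^2 + 3*p) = (p + 3)^2*(p)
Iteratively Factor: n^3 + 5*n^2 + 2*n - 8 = (n + 4)*(n^2 + n - 2) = (n - 1)*(n + 4)*(n + 2)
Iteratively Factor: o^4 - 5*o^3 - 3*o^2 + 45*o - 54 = (o - 2)*(o^3 - 3*o^2 - 9*o + 27) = (o - 3)*(o - 2)*(o^2 - 9) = (o - 3)^2*(o - 2)*(o + 3)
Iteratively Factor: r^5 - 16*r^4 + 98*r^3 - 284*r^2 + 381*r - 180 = (r - 3)*(r^4 - 13*r^3 + 59*r^2 - 107*r + 60) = (r - 5)*(r - 3)*(r^3 - 8*r^2 + 19*r - 12) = (r - 5)*(r - 3)^2*(r^2 - 5*r + 4) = (r - 5)*(r - 4)*(r - 3)^2*(r - 1)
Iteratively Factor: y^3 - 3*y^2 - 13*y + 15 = (y - 1)*(y^2 - 2*y - 15) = (y - 1)*(y + 3)*(y - 5)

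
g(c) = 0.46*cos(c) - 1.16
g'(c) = -0.46*sin(c)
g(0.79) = -0.84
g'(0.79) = -0.33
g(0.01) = -0.70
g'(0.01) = -0.00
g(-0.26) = -0.72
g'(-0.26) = 0.12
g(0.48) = -0.75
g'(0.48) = -0.21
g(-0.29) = -0.72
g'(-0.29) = 0.13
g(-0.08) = -0.70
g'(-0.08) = 0.04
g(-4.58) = -1.22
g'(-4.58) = -0.46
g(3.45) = -1.60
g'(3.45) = 0.14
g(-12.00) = -0.77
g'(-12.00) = -0.25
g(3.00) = -1.62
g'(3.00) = -0.06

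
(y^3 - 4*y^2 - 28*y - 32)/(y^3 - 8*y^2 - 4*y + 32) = (y + 2)/(y - 2)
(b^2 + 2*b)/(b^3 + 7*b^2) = (b + 2)/(b*(b + 7))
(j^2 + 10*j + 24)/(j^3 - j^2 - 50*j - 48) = (j + 4)/(j^2 - 7*j - 8)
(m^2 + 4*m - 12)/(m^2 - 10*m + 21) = (m^2 + 4*m - 12)/(m^2 - 10*m + 21)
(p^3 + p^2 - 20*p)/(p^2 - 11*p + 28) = p*(p + 5)/(p - 7)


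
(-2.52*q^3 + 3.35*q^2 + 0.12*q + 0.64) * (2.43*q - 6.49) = -6.1236*q^4 + 24.4953*q^3 - 21.4499*q^2 + 0.7764*q - 4.1536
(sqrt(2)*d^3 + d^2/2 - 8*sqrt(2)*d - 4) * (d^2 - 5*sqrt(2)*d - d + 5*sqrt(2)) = sqrt(2)*d^5 - 19*d^4/2 - sqrt(2)*d^4 - 21*sqrt(2)*d^3/2 + 19*d^3/2 + 21*sqrt(2)*d^2/2 + 76*d^2 - 76*d + 20*sqrt(2)*d - 20*sqrt(2)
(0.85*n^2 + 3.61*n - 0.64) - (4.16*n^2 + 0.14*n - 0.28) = -3.31*n^2 + 3.47*n - 0.36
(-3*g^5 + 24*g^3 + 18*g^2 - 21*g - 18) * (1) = -3*g^5 + 24*g^3 + 18*g^2 - 21*g - 18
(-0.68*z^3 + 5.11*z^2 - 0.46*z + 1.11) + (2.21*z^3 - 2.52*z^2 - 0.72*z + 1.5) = 1.53*z^3 + 2.59*z^2 - 1.18*z + 2.61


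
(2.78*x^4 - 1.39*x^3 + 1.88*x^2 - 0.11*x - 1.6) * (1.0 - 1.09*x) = -3.0302*x^5 + 4.2951*x^4 - 3.4392*x^3 + 1.9999*x^2 + 1.634*x - 1.6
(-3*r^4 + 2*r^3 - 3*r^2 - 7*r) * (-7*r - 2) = 21*r^5 - 8*r^4 + 17*r^3 + 55*r^2 + 14*r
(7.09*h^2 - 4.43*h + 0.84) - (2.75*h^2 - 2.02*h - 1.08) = 4.34*h^2 - 2.41*h + 1.92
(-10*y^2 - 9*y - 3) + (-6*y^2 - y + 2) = -16*y^2 - 10*y - 1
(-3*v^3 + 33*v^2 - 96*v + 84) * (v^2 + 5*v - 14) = -3*v^5 + 18*v^4 + 111*v^3 - 858*v^2 + 1764*v - 1176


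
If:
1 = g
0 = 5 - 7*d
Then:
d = 5/7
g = 1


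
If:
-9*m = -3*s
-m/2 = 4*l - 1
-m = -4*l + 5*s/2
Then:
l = 17/72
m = 1/9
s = 1/3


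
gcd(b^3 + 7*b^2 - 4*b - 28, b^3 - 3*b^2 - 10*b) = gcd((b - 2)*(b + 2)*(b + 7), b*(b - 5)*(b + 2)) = b + 2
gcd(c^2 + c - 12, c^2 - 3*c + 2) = 1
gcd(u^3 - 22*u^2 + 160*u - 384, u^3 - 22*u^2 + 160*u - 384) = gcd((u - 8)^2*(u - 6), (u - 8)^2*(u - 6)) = u^3 - 22*u^2 + 160*u - 384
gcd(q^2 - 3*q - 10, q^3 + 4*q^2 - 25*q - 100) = q - 5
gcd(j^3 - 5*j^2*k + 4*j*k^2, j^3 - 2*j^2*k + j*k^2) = j^2 - j*k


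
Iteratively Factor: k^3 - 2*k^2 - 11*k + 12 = (k + 3)*(k^2 - 5*k + 4) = (k - 4)*(k + 3)*(k - 1)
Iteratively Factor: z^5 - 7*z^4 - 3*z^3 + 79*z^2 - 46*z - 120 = (z - 2)*(z^4 - 5*z^3 - 13*z^2 + 53*z + 60) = (z - 2)*(z + 1)*(z^3 - 6*z^2 - 7*z + 60) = (z - 4)*(z - 2)*(z + 1)*(z^2 - 2*z - 15) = (z - 4)*(z - 2)*(z + 1)*(z + 3)*(z - 5)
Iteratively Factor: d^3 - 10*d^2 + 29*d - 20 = (d - 1)*(d^2 - 9*d + 20) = (d - 4)*(d - 1)*(d - 5)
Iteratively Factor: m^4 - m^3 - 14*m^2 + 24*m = (m - 3)*(m^3 + 2*m^2 - 8*m) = (m - 3)*(m - 2)*(m^2 + 4*m) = (m - 3)*(m - 2)*(m + 4)*(m)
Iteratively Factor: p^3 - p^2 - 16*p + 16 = (p - 1)*(p^2 - 16) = (p - 1)*(p + 4)*(p - 4)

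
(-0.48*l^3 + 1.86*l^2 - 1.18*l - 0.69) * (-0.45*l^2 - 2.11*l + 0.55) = 0.216*l^5 + 0.1758*l^4 - 3.6576*l^3 + 3.8233*l^2 + 0.8069*l - 0.3795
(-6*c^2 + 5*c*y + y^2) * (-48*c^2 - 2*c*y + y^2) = 288*c^4 - 228*c^3*y - 64*c^2*y^2 + 3*c*y^3 + y^4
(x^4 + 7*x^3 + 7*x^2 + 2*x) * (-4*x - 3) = -4*x^5 - 31*x^4 - 49*x^3 - 29*x^2 - 6*x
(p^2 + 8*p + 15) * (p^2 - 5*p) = p^4 + 3*p^3 - 25*p^2 - 75*p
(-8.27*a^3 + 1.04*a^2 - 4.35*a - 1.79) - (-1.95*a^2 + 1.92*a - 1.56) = -8.27*a^3 + 2.99*a^2 - 6.27*a - 0.23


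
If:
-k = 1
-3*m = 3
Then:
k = -1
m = -1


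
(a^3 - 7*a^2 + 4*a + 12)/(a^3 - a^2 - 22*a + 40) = (a^2 - 5*a - 6)/(a^2 + a - 20)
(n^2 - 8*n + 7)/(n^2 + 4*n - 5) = (n - 7)/(n + 5)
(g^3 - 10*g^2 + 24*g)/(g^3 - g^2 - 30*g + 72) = g*(g - 6)/(g^2 + 3*g - 18)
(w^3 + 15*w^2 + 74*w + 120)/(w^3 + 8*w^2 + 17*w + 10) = (w^2 + 10*w + 24)/(w^2 + 3*w + 2)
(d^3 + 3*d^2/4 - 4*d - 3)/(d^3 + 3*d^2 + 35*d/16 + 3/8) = 4*(d - 2)/(4*d + 1)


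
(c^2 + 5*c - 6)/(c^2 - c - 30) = (-c^2 - 5*c + 6)/(-c^2 + c + 30)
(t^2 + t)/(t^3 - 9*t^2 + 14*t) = (t + 1)/(t^2 - 9*t + 14)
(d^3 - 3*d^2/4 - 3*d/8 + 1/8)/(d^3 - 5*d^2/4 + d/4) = (d + 1/2)/d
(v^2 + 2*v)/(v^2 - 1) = v*(v + 2)/(v^2 - 1)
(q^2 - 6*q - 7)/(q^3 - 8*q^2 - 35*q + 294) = (q + 1)/(q^2 - q - 42)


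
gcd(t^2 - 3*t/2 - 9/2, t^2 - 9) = t - 3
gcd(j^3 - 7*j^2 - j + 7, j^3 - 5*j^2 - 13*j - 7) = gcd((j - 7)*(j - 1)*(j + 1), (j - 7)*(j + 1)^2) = j^2 - 6*j - 7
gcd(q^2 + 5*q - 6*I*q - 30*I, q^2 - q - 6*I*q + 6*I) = q - 6*I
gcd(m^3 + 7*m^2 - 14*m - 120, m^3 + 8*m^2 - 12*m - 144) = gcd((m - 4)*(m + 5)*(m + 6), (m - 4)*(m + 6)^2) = m^2 + 2*m - 24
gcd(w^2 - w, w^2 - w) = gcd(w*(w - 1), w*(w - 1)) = w^2 - w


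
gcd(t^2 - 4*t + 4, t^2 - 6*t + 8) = t - 2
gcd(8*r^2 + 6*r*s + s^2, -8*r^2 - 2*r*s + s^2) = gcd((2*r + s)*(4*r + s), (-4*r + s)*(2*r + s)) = 2*r + s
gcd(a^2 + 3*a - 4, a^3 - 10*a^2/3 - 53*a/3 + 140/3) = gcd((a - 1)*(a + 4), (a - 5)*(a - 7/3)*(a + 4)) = a + 4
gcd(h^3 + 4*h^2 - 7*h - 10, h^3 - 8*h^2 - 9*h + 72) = 1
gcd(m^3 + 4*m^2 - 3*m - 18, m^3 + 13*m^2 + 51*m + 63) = m^2 + 6*m + 9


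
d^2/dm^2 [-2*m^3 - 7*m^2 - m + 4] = -12*m - 14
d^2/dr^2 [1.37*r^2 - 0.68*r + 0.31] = 2.74000000000000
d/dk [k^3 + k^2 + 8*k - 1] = 3*k^2 + 2*k + 8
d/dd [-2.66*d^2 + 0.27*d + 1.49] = 0.27 - 5.32*d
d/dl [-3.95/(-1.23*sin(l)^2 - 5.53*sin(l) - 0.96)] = -(9.717*sin(l) + 21.8435)*cos(l)/(1.23*sin(l)^2 + 5.53*sin(l) + 0.96)^2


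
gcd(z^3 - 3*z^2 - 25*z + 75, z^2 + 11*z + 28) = 1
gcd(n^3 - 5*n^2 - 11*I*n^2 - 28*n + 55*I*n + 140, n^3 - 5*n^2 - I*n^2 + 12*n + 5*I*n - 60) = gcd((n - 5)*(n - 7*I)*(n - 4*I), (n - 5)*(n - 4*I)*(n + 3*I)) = n^2 + n*(-5 - 4*I) + 20*I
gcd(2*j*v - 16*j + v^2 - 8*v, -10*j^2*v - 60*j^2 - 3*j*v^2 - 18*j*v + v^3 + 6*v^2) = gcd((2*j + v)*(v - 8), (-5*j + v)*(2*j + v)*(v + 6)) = 2*j + v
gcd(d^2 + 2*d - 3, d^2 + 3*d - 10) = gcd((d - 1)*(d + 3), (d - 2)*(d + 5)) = 1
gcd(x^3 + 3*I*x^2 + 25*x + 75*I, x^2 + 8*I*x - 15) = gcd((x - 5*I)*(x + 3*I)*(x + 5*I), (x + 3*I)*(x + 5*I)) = x^2 + 8*I*x - 15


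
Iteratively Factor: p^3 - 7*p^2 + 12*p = (p - 3)*(p^2 - 4*p) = p*(p - 3)*(p - 4)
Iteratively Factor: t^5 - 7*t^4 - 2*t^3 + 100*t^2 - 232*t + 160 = (t + 4)*(t^4 - 11*t^3 + 42*t^2 - 68*t + 40) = (t - 2)*(t + 4)*(t^3 - 9*t^2 + 24*t - 20) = (t - 2)^2*(t + 4)*(t^2 - 7*t + 10) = (t - 5)*(t - 2)^2*(t + 4)*(t - 2)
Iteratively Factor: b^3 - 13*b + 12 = (b - 3)*(b^2 + 3*b - 4) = (b - 3)*(b + 4)*(b - 1)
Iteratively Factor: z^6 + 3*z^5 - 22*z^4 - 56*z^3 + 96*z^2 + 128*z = (z + 4)*(z^5 - z^4 - 18*z^3 + 16*z^2 + 32*z) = (z - 2)*(z + 4)*(z^4 + z^3 - 16*z^2 - 16*z) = (z - 4)*(z - 2)*(z + 4)*(z^3 + 5*z^2 + 4*z) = (z - 4)*(z - 2)*(z + 1)*(z + 4)*(z^2 + 4*z) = z*(z - 4)*(z - 2)*(z + 1)*(z + 4)*(z + 4)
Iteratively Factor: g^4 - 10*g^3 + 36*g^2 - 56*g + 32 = (g - 4)*(g^3 - 6*g^2 + 12*g - 8) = (g - 4)*(g - 2)*(g^2 - 4*g + 4) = (g - 4)*(g - 2)^2*(g - 2)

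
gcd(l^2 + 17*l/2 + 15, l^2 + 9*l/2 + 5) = l + 5/2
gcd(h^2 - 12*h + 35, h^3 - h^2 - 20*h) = h - 5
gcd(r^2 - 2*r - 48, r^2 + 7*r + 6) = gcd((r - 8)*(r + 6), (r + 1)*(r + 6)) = r + 6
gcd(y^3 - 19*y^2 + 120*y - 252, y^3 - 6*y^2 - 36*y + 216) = y^2 - 12*y + 36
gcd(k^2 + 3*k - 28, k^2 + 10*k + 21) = k + 7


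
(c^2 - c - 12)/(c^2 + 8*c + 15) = (c - 4)/(c + 5)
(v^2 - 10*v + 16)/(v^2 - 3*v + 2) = (v - 8)/(v - 1)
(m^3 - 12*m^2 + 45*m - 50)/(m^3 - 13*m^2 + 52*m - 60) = (m - 5)/(m - 6)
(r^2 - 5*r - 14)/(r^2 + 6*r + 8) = (r - 7)/(r + 4)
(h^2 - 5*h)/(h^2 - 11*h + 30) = h/(h - 6)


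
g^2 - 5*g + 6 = (g - 3)*(g - 2)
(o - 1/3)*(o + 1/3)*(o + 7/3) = o^3 + 7*o^2/3 - o/9 - 7/27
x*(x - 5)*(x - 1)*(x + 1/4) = x^4 - 23*x^3/4 + 7*x^2/2 + 5*x/4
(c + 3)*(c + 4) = c^2 + 7*c + 12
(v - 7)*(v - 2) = v^2 - 9*v + 14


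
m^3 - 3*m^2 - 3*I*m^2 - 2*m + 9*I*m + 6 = (m - 3)*(m - 2*I)*(m - I)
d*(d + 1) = d^2 + d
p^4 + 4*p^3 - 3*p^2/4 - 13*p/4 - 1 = (p - 1)*(p + 1/2)^2*(p + 4)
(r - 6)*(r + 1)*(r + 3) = r^3 - 2*r^2 - 21*r - 18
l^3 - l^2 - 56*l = l*(l - 8)*(l + 7)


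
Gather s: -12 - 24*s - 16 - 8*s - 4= -32*s - 32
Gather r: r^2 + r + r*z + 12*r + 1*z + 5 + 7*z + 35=r^2 + r*(z + 13) + 8*z + 40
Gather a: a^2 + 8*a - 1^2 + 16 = a^2 + 8*a + 15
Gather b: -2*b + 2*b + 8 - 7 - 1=0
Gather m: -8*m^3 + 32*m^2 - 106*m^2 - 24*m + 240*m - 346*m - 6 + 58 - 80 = -8*m^3 - 74*m^2 - 130*m - 28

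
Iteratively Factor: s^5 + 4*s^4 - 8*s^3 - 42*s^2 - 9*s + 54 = (s - 3)*(s^4 + 7*s^3 + 13*s^2 - 3*s - 18) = (s - 3)*(s - 1)*(s^3 + 8*s^2 + 21*s + 18) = (s - 3)*(s - 1)*(s + 3)*(s^2 + 5*s + 6) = (s - 3)*(s - 1)*(s + 3)^2*(s + 2)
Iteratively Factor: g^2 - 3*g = (g - 3)*(g)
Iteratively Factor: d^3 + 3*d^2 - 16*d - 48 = (d + 3)*(d^2 - 16) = (d + 3)*(d + 4)*(d - 4)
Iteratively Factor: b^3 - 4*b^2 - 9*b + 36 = (b - 4)*(b^2 - 9) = (b - 4)*(b - 3)*(b + 3)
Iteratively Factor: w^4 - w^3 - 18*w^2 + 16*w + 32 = (w + 4)*(w^3 - 5*w^2 + 2*w + 8) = (w - 4)*(w + 4)*(w^2 - w - 2) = (w - 4)*(w + 1)*(w + 4)*(w - 2)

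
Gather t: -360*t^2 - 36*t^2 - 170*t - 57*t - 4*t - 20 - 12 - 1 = -396*t^2 - 231*t - 33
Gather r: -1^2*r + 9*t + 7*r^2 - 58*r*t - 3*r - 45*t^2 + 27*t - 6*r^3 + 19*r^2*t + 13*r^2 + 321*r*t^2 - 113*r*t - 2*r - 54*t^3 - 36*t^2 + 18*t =-6*r^3 + r^2*(19*t + 20) + r*(321*t^2 - 171*t - 6) - 54*t^3 - 81*t^2 + 54*t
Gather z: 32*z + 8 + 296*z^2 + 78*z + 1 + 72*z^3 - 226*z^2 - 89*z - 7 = 72*z^3 + 70*z^2 + 21*z + 2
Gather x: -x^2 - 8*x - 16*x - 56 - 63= -x^2 - 24*x - 119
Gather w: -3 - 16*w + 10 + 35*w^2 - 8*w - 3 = 35*w^2 - 24*w + 4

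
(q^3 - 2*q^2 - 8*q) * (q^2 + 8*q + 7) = q^5 + 6*q^4 - 17*q^3 - 78*q^2 - 56*q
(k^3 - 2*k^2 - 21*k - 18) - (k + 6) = k^3 - 2*k^2 - 22*k - 24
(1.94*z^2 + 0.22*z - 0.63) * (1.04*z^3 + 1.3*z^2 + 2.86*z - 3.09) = 2.0176*z^5 + 2.7508*z^4 + 5.1792*z^3 - 6.1844*z^2 - 2.4816*z + 1.9467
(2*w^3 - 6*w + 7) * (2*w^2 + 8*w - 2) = 4*w^5 + 16*w^4 - 16*w^3 - 34*w^2 + 68*w - 14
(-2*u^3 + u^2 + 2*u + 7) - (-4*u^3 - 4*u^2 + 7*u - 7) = 2*u^3 + 5*u^2 - 5*u + 14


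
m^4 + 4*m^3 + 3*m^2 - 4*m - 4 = (m - 1)*(m + 1)*(m + 2)^2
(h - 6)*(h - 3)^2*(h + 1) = h^4 - 11*h^3 + 33*h^2 - 9*h - 54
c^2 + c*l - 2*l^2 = (c - l)*(c + 2*l)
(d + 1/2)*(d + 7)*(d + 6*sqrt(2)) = d^3 + 15*d^2/2 + 6*sqrt(2)*d^2 + 7*d/2 + 45*sqrt(2)*d + 21*sqrt(2)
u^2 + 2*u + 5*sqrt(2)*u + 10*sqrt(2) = (u + 2)*(u + 5*sqrt(2))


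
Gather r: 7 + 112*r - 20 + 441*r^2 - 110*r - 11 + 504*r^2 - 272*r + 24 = 945*r^2 - 270*r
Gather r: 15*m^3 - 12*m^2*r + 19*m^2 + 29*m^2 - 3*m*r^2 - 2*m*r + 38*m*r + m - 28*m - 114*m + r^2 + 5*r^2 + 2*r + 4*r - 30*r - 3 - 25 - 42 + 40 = 15*m^3 + 48*m^2 - 141*m + r^2*(6 - 3*m) + r*(-12*m^2 + 36*m - 24) - 30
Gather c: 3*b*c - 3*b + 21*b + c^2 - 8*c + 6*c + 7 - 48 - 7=18*b + c^2 + c*(3*b - 2) - 48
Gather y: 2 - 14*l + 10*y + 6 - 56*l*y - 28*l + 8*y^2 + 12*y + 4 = -42*l + 8*y^2 + y*(22 - 56*l) + 12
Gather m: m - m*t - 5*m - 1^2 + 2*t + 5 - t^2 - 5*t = m*(-t - 4) - t^2 - 3*t + 4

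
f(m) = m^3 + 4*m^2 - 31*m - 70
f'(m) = 3*m^2 + 8*m - 31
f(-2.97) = 31.16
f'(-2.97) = -28.30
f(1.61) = -105.37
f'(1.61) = -10.34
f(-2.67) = 22.25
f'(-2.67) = -30.97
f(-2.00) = 0.00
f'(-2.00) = -35.00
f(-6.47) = 27.17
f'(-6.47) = 42.82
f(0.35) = -80.32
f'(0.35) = -27.83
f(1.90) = -107.60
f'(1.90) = -4.97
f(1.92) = -107.70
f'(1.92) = -4.58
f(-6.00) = 44.00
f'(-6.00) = 29.00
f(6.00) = 104.00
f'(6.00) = 125.00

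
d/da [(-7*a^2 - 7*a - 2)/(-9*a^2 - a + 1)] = (-56*a^2 - 50*a - 9)/(81*a^4 + 18*a^3 - 17*a^2 - 2*a + 1)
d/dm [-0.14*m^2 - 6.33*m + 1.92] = -0.28*m - 6.33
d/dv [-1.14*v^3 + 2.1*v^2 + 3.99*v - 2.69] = -3.42*v^2 + 4.2*v + 3.99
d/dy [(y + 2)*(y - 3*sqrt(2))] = 2*y - 3*sqrt(2) + 2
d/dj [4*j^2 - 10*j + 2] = 8*j - 10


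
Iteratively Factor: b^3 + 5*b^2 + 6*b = (b)*(b^2 + 5*b + 6) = b*(b + 2)*(b + 3)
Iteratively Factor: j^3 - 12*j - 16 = (j - 4)*(j^2 + 4*j + 4) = (j - 4)*(j + 2)*(j + 2)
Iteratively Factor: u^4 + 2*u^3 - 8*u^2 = (u)*(u^3 + 2*u^2 - 8*u) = u^2*(u^2 + 2*u - 8) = u^2*(u + 4)*(u - 2)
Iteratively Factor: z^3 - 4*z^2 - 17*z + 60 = (z - 5)*(z^2 + z - 12) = (z - 5)*(z + 4)*(z - 3)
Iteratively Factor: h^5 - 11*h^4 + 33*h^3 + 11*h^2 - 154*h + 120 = (h - 3)*(h^4 - 8*h^3 + 9*h^2 + 38*h - 40) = (h - 5)*(h - 3)*(h^3 - 3*h^2 - 6*h + 8) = (h - 5)*(h - 3)*(h + 2)*(h^2 - 5*h + 4) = (h - 5)*(h - 3)*(h - 1)*(h + 2)*(h - 4)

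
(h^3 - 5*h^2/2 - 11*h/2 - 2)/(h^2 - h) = (2*h^3 - 5*h^2 - 11*h - 4)/(2*h*(h - 1))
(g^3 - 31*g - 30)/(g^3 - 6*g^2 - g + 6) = (g + 5)/(g - 1)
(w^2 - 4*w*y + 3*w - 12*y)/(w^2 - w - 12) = (w - 4*y)/(w - 4)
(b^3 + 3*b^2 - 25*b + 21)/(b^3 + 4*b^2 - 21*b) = (b - 1)/b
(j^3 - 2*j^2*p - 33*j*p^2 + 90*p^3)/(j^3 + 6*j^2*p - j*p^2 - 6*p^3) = (-j^2 + 8*j*p - 15*p^2)/(-j^2 + p^2)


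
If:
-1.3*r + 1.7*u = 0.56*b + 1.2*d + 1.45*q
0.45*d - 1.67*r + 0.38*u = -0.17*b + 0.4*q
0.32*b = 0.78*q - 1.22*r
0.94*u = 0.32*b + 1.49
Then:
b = 2.9375*u - 4.65625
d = 2.85355577435925 - 1.2161548056935*u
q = 1.10296465524085*u - 1.05406239801004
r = 0.547402729141123 - 0.0653176794361774*u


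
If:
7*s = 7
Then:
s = 1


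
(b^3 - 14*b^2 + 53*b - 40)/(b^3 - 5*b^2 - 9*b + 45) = (b^2 - 9*b + 8)/(b^2 - 9)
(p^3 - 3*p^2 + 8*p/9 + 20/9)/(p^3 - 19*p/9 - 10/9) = (p - 2)/(p + 1)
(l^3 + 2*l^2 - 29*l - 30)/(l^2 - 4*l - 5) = l + 6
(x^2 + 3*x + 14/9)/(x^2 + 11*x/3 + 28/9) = (3*x + 2)/(3*x + 4)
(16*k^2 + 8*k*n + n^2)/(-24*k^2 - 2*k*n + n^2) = (-4*k - n)/(6*k - n)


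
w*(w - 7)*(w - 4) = w^3 - 11*w^2 + 28*w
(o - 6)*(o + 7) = o^2 + o - 42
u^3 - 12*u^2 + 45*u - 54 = (u - 6)*(u - 3)^2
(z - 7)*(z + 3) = z^2 - 4*z - 21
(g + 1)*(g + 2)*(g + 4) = g^3 + 7*g^2 + 14*g + 8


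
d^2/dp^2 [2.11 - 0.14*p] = 0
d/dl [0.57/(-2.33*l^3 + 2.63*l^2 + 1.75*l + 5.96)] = (3.9843*l^2 - 2.9982*l - 0.9975)/(-2.33*l^3 + 2.63*l^2 + 1.75*l + 5.96)^2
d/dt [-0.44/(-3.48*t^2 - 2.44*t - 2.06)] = (-3.0624*t - 1.0736)/(3.48*t^2 + 2.44*t + 2.06)^2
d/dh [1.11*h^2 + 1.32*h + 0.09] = 2.22*h + 1.32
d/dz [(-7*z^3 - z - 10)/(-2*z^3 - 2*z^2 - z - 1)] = (14*z^4 + 10*z^3 - 41*z^2 - 40*z - 9)/(4*z^6 + 8*z^5 + 8*z^4 + 8*z^3 + 5*z^2 + 2*z + 1)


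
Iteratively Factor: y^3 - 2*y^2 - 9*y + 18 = (y - 3)*(y^2 + y - 6) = (y - 3)*(y - 2)*(y + 3)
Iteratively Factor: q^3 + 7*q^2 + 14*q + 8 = (q + 4)*(q^2 + 3*q + 2) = (q + 2)*(q + 4)*(q + 1)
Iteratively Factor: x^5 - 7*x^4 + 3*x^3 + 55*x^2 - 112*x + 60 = (x - 5)*(x^4 - 2*x^3 - 7*x^2 + 20*x - 12) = (x - 5)*(x - 2)*(x^3 - 7*x + 6) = (x - 5)*(x - 2)^2*(x^2 + 2*x - 3) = (x - 5)*(x - 2)^2*(x - 1)*(x + 3)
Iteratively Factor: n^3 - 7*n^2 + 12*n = (n)*(n^2 - 7*n + 12) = n*(n - 4)*(n - 3)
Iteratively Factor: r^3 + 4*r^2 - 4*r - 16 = (r - 2)*(r^2 + 6*r + 8) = (r - 2)*(r + 2)*(r + 4)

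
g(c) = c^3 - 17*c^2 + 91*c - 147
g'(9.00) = 28.00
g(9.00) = 24.00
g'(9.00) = 28.00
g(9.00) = 24.00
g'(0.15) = 85.97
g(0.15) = -133.73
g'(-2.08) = 174.70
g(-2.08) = -418.83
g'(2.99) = 16.16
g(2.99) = -0.16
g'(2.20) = 30.72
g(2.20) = -18.43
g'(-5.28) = 354.16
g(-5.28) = -1248.61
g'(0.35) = 79.47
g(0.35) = -117.19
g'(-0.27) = 100.40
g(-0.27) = -172.83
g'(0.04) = 89.64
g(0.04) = -143.39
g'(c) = 3*c^2 - 34*c + 91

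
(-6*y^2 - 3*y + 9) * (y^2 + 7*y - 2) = -6*y^4 - 45*y^3 + 69*y - 18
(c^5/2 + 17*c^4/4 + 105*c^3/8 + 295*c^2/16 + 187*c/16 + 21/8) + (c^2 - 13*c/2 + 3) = c^5/2 + 17*c^4/4 + 105*c^3/8 + 311*c^2/16 + 83*c/16 + 45/8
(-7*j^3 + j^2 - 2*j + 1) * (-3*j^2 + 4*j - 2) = 21*j^5 - 31*j^4 + 24*j^3 - 13*j^2 + 8*j - 2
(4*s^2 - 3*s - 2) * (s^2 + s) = 4*s^4 + s^3 - 5*s^2 - 2*s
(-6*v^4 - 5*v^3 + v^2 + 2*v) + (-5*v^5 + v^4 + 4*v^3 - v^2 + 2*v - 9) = -5*v^5 - 5*v^4 - v^3 + 4*v - 9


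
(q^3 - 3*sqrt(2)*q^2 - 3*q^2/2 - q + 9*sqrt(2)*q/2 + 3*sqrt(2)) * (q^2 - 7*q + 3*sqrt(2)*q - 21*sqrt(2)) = q^5 - 17*q^4/2 - 17*q^3/2 + 160*q^2 - 171*q - 126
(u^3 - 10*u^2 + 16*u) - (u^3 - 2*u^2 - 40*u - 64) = -8*u^2 + 56*u + 64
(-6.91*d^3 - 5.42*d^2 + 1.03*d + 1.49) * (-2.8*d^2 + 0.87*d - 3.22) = 19.348*d^5 + 9.1643*d^4 + 14.6508*d^3 + 14.1765*d^2 - 2.0203*d - 4.7978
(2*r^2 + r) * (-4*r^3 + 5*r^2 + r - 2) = -8*r^5 + 6*r^4 + 7*r^3 - 3*r^2 - 2*r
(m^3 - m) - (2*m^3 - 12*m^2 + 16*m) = -m^3 + 12*m^2 - 17*m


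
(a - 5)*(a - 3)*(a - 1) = a^3 - 9*a^2 + 23*a - 15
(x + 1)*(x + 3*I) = x^2 + x + 3*I*x + 3*I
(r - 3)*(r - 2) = r^2 - 5*r + 6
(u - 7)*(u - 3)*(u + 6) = u^3 - 4*u^2 - 39*u + 126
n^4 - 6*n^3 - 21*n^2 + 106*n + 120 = (n - 6)*(n - 5)*(n + 1)*(n + 4)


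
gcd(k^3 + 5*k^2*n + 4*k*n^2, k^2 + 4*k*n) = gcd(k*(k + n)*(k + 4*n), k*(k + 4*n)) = k^2 + 4*k*n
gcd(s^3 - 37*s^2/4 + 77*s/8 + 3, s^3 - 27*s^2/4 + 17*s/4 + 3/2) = s + 1/4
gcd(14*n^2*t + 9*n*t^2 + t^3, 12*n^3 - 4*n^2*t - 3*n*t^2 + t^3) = 2*n + t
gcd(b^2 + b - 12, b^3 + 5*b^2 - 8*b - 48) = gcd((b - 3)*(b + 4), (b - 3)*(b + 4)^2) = b^2 + b - 12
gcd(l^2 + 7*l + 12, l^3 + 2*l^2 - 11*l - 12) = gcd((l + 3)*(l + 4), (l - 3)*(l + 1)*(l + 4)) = l + 4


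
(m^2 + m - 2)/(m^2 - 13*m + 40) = (m^2 + m - 2)/(m^2 - 13*m + 40)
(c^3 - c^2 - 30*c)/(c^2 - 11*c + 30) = c*(c + 5)/(c - 5)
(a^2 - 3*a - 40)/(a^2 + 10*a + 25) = (a - 8)/(a + 5)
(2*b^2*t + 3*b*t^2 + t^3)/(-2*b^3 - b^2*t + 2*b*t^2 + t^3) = t/(-b + t)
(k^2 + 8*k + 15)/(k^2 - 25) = (k + 3)/(k - 5)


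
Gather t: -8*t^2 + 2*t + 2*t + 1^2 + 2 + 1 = -8*t^2 + 4*t + 4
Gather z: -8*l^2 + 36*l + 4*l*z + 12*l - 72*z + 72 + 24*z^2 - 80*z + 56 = -8*l^2 + 48*l + 24*z^2 + z*(4*l - 152) + 128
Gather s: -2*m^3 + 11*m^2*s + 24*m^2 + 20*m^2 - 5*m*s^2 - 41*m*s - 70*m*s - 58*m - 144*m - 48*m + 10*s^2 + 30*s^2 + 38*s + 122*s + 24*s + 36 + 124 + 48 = -2*m^3 + 44*m^2 - 250*m + s^2*(40 - 5*m) + s*(11*m^2 - 111*m + 184) + 208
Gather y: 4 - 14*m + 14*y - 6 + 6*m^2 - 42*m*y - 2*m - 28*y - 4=6*m^2 - 16*m + y*(-42*m - 14) - 6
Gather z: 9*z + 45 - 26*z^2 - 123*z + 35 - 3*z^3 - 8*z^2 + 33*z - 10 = -3*z^3 - 34*z^2 - 81*z + 70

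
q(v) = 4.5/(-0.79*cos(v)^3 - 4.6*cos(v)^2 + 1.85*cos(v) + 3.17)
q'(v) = 4.5*(-2.37*sin(v)*cos(v)^2 - 9.2*sin(v)*cos(v) + 1.85*sin(v))/(-0.79*cos(v)^3 - 4.6*cos(v)^2 + 1.85*cos(v) + 3.17)^2 = (-10.665*cos(v)^2 - 41.4*cos(v) + 8.325)*sin(v)/(0.79*cos(v)^3 + 4.6*cos(v)^2 - 1.85*cos(v) - 3.17)^2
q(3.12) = -1.81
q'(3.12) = 0.14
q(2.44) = -7.83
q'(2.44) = 65.90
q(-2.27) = 15.82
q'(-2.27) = -288.95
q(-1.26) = 1.37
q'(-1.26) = 0.47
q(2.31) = 58.13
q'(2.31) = 3869.55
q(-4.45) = 1.88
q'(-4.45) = 3.09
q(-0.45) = 8.50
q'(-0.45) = 58.37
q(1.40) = 1.34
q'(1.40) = 0.09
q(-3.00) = -1.87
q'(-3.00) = -0.95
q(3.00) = -1.87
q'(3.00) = 0.95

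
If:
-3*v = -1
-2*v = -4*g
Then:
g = 1/6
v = 1/3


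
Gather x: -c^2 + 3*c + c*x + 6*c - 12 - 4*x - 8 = -c^2 + 9*c + x*(c - 4) - 20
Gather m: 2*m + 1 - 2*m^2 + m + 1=-2*m^2 + 3*m + 2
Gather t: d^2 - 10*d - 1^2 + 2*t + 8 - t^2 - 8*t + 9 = d^2 - 10*d - t^2 - 6*t + 16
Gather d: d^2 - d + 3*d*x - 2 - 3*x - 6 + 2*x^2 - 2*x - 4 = d^2 + d*(3*x - 1) + 2*x^2 - 5*x - 12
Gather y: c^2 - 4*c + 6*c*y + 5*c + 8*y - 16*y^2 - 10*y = c^2 + c - 16*y^2 + y*(6*c - 2)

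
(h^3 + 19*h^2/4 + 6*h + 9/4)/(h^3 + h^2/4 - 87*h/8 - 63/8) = 2*(h + 1)/(2*h - 7)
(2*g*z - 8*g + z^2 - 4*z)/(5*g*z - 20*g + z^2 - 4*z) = (2*g + z)/(5*g + z)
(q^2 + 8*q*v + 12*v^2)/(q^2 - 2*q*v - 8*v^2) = (q + 6*v)/(q - 4*v)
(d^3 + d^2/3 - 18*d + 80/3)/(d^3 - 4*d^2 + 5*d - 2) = (3*d^2 + 7*d - 40)/(3*(d^2 - 2*d + 1))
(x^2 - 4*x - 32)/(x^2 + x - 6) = (x^2 - 4*x - 32)/(x^2 + x - 6)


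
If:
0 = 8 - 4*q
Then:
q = 2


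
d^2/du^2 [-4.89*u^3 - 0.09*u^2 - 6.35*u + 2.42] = -29.34*u - 0.18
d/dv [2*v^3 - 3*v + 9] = 6*v^2 - 3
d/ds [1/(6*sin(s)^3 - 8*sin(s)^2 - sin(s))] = (-18*cos(s) + 16/tan(s) + cos(s)/sin(s)^2)/(6*sin(s)^2 - 8*sin(s) - 1)^2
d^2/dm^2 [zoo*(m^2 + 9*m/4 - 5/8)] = zoo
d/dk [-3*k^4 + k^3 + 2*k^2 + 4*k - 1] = -12*k^3 + 3*k^2 + 4*k + 4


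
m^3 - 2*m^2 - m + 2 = (m - 2)*(m - 1)*(m + 1)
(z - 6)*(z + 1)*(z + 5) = z^3 - 31*z - 30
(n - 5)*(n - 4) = n^2 - 9*n + 20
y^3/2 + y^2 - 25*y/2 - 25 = (y/2 + 1)*(y - 5)*(y + 5)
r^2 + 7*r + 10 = (r + 2)*(r + 5)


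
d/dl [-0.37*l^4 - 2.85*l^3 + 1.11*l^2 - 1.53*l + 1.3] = -1.48*l^3 - 8.55*l^2 + 2.22*l - 1.53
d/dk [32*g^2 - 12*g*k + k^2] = -12*g + 2*k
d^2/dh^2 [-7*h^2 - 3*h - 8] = -14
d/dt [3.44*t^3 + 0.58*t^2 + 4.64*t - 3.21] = 10.32*t^2 + 1.16*t + 4.64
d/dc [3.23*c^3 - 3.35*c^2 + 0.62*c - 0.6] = 9.69*c^2 - 6.7*c + 0.62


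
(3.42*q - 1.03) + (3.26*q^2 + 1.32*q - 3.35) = 3.26*q^2 + 4.74*q - 4.38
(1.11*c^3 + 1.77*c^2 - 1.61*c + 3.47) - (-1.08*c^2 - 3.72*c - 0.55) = 1.11*c^3 + 2.85*c^2 + 2.11*c + 4.02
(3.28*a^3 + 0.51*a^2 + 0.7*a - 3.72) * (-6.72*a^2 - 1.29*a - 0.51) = -22.0416*a^5 - 7.6584*a^4 - 7.0347*a^3 + 23.8353*a^2 + 4.4418*a + 1.8972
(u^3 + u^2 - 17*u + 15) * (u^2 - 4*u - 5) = u^5 - 3*u^4 - 26*u^3 + 78*u^2 + 25*u - 75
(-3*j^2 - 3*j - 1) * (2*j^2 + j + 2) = -6*j^4 - 9*j^3 - 11*j^2 - 7*j - 2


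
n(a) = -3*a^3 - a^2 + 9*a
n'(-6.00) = -303.00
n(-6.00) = 558.00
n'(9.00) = -738.00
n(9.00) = -2187.00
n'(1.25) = -7.56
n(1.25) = 3.83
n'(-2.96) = -63.93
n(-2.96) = 42.40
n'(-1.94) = -20.99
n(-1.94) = 0.68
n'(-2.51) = -42.68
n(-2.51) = 18.55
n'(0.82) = 1.31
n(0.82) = 5.05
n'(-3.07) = -69.68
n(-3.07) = 49.75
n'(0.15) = 8.50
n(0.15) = 1.32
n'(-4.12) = -135.53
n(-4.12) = 155.75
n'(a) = -9*a^2 - 2*a + 9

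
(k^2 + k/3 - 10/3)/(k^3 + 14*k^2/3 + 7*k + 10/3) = (3*k - 5)/(3*k^2 + 8*k + 5)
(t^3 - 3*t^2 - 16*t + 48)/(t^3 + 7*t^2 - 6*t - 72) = (t - 4)/(t + 6)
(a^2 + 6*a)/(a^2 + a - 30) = a/(a - 5)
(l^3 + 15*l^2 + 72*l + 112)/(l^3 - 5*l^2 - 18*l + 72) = (l^2 + 11*l + 28)/(l^2 - 9*l + 18)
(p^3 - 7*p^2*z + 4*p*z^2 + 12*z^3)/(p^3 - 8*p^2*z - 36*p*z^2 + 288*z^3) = (-p^2 + p*z + 2*z^2)/(-p^2 + 2*p*z + 48*z^2)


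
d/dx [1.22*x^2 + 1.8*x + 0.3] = 2.44*x + 1.8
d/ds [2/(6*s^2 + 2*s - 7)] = 4*(-6*s - 1)/(6*s^2 + 2*s - 7)^2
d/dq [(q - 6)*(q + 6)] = 2*q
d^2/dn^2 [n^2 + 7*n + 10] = 2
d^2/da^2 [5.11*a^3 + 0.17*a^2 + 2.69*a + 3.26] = 30.66*a + 0.34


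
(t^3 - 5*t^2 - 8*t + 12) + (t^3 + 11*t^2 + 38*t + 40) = 2*t^3 + 6*t^2 + 30*t + 52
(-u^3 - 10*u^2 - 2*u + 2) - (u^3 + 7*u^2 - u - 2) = -2*u^3 - 17*u^2 - u + 4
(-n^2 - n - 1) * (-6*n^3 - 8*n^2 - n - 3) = 6*n^5 + 14*n^4 + 15*n^3 + 12*n^2 + 4*n + 3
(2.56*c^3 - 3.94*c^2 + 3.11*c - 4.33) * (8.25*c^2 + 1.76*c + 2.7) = 21.12*c^5 - 27.9994*c^4 + 25.6351*c^3 - 40.8869*c^2 + 0.7762*c - 11.691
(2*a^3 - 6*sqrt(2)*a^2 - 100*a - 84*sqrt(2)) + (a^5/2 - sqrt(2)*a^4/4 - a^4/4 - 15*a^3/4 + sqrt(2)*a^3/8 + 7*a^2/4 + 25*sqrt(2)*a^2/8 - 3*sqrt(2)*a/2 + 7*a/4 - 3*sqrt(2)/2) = a^5/2 - sqrt(2)*a^4/4 - a^4/4 - 7*a^3/4 + sqrt(2)*a^3/8 - 23*sqrt(2)*a^2/8 + 7*a^2/4 - 393*a/4 - 3*sqrt(2)*a/2 - 171*sqrt(2)/2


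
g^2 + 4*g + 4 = (g + 2)^2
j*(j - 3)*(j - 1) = j^3 - 4*j^2 + 3*j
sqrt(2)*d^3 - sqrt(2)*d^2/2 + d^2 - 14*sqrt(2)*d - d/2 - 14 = (d - 4)*(d + 7/2)*(sqrt(2)*d + 1)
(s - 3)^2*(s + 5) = s^3 - s^2 - 21*s + 45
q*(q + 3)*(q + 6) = q^3 + 9*q^2 + 18*q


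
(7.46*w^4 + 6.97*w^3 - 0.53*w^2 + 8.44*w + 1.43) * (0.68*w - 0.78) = 5.0728*w^5 - 1.0792*w^4 - 5.797*w^3 + 6.1526*w^2 - 5.6108*w - 1.1154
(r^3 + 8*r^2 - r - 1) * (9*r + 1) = 9*r^4 + 73*r^3 - r^2 - 10*r - 1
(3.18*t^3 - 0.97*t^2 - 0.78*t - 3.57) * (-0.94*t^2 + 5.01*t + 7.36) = -2.9892*t^5 + 16.8436*t^4 + 19.2783*t^3 - 7.6912*t^2 - 23.6265*t - 26.2752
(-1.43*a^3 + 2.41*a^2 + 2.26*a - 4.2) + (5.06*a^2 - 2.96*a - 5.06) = -1.43*a^3 + 7.47*a^2 - 0.7*a - 9.26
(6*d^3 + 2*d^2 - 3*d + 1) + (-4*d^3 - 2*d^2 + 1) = 2*d^3 - 3*d + 2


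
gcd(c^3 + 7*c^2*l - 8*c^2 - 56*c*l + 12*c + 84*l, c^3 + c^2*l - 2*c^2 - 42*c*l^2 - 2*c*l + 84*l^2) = c^2 + 7*c*l - 2*c - 14*l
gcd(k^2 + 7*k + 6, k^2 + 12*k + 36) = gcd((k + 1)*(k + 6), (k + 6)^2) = k + 6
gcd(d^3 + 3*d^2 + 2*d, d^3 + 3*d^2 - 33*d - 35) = d + 1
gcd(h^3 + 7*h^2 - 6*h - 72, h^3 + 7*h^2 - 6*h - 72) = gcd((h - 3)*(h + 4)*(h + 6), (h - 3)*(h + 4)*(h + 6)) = h^3 + 7*h^2 - 6*h - 72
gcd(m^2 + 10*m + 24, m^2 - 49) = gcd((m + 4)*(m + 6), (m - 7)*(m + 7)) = 1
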